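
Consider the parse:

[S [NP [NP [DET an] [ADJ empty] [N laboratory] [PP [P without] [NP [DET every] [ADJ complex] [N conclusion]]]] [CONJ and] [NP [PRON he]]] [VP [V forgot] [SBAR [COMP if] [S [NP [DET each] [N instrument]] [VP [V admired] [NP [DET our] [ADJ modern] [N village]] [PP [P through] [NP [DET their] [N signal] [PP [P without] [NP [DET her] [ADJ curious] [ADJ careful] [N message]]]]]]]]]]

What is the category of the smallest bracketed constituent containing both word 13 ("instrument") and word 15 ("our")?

Both words fall inside [S each instrument admired our modern village through their signal without her curious careful message] (words 12–25), and no smaller constituent contains them both. Label: S.

S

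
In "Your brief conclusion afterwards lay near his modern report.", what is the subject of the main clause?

your brief conclusion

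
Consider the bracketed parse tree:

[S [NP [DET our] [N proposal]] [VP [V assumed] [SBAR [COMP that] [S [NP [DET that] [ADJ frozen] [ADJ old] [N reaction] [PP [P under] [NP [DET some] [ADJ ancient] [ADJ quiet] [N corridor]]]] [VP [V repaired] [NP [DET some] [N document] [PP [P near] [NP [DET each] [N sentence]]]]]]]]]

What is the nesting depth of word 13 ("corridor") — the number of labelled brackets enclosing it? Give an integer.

8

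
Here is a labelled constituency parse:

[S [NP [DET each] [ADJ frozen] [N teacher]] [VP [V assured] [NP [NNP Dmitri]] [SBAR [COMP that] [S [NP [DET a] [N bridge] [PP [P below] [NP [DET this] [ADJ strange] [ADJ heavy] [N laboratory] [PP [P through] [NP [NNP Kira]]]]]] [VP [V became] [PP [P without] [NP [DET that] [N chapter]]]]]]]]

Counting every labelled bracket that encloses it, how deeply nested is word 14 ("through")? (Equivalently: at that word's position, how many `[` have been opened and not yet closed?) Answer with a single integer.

9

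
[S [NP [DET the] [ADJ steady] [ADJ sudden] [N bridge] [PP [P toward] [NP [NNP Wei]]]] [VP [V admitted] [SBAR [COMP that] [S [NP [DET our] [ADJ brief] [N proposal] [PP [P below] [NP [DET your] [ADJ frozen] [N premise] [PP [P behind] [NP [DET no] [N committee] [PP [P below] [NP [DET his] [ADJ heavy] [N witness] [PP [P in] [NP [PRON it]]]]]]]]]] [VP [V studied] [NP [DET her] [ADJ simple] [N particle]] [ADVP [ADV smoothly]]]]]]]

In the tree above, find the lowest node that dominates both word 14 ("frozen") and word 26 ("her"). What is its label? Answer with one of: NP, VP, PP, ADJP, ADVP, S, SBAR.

S

Word 14 lies under S → VP → SBAR → S → NP → PP → NP → ADJ; word 26 lies under S → VP → SBAR → S → VP → NP → DET. The lowest shared node is the S.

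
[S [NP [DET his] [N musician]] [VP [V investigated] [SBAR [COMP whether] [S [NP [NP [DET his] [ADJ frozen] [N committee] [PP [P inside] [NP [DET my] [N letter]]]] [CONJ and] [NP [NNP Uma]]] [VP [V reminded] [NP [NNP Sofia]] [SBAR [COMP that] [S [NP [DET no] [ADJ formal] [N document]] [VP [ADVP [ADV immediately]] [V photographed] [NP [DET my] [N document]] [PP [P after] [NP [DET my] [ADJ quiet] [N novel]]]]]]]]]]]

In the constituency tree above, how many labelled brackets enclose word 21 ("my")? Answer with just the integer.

10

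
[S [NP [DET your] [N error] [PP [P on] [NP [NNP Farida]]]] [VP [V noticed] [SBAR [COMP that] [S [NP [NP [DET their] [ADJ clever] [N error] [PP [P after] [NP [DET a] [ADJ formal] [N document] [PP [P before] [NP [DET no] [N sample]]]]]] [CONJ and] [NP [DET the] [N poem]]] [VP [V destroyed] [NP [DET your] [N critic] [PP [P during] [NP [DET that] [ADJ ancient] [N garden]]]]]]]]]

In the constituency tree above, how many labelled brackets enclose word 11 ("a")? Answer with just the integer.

9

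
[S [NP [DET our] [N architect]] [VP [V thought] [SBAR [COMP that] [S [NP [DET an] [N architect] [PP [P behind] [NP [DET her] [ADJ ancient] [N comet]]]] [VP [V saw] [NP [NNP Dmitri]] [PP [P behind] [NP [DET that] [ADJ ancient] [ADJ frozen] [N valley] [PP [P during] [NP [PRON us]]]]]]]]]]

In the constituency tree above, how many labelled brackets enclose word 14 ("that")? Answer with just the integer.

Counting open brackets not yet closed at "that": [S [VP [SBAR [S [VP [PP [NP [DET = 8.

8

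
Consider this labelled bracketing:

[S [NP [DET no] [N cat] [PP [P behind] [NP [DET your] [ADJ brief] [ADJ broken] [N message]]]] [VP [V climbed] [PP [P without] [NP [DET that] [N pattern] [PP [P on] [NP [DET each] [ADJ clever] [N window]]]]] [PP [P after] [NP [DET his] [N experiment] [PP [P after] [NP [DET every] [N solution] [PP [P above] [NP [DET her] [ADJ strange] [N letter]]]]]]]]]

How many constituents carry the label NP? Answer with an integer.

7

The NP constituents are: [NP no cat behind your brief broken message]; [NP your brief broken message]; [NP that pattern on each clever window]; [NP each clever window]; [NP his experiment after every solution above her strange letter]; [NP every solution above her strange letter] …. Total: 7.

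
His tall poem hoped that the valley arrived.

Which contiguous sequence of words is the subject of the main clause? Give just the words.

his tall poem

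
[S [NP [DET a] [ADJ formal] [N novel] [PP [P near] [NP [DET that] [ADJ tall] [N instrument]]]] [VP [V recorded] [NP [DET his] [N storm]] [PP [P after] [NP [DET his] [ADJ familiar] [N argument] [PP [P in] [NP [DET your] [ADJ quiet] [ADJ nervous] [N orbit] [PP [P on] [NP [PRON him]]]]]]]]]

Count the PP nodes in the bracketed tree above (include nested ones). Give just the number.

4

Scanning left to right, an opening `[PP` appears at word positions 4, 11, 15, 20 — 4 in total.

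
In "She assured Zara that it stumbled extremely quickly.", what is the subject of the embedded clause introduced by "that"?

In the embedded clause introduced by "that" the verb is "stumbled"; the NP preceding it, "it", is the subject.

it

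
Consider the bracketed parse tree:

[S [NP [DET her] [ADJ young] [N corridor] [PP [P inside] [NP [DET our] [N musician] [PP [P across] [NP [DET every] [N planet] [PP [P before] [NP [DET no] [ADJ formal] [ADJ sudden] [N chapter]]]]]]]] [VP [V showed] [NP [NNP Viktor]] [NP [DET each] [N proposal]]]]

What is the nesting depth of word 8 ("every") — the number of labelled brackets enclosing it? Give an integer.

7

Path from the root down to the word: S → NP → PP → NP → PP → NP → DET. That is 7 enclosing brackets.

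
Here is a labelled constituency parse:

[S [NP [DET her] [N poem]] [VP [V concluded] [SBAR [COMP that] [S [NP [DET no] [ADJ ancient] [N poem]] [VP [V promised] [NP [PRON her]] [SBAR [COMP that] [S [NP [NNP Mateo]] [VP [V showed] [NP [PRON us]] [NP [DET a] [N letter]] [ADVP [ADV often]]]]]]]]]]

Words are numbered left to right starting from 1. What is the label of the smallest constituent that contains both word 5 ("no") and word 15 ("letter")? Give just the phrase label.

S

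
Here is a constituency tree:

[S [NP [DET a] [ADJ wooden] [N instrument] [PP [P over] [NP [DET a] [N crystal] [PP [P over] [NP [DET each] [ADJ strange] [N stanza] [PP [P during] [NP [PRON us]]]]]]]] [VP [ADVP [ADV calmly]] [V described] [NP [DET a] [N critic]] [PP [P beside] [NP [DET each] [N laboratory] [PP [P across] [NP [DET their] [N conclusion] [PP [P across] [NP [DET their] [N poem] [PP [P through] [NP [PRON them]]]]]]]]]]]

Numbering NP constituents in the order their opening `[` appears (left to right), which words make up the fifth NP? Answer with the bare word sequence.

The NP opening brackets appear, in order, over: "a wooden instrument over a crystal over each strange stanza during us"; "a crystal over each strange stanza during us"; "each strange stanza during us"; "us"; "a critic"; "each laboratory across their conclusion across their poem through them"; "their conclusion across their poem through them"; "their poem through them"; "them". The fifth one spans "a critic".

a critic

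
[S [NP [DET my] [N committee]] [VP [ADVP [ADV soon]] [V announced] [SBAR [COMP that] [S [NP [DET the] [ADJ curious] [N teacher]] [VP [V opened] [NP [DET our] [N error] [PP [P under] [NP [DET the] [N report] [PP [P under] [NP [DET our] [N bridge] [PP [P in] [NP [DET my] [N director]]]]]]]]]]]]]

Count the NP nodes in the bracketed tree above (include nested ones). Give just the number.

Scanning left to right, an opening `[NP` appears at word positions 1, 6, 10, 13, 16, 19 — 6 in total.

6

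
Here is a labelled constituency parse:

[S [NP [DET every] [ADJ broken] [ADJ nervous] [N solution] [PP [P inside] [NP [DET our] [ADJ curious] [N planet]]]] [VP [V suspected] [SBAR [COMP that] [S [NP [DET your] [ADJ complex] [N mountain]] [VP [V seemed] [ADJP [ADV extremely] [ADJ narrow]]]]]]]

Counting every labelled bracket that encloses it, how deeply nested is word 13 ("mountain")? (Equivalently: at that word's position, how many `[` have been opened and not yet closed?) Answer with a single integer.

6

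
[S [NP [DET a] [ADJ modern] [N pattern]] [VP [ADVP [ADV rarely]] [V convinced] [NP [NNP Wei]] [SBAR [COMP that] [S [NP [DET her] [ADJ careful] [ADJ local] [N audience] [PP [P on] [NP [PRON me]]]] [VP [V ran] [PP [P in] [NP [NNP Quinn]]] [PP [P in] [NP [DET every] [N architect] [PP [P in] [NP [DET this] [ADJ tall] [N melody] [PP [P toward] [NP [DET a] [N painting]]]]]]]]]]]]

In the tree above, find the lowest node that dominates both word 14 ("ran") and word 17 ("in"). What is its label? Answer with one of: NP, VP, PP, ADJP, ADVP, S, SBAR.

VP

Word 14 lies under S → VP → SBAR → S → VP → V; word 17 lies under S → VP → SBAR → S → VP → PP → P. The lowest shared node is the VP.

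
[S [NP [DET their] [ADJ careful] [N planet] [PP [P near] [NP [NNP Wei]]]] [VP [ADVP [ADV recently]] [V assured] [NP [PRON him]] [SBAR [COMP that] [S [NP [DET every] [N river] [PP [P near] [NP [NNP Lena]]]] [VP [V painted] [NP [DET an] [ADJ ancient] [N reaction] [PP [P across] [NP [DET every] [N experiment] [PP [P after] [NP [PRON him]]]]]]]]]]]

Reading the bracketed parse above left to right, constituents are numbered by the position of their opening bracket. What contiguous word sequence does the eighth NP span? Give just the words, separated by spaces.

him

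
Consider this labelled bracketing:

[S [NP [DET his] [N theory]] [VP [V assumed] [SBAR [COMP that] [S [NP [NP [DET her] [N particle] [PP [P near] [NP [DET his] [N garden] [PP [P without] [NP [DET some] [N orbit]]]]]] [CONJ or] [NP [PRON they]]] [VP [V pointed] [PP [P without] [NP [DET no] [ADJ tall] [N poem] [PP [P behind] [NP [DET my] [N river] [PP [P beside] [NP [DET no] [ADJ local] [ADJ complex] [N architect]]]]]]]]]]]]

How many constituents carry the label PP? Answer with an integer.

Scanning left to right, an opening `[PP` appears at word positions 7, 10, 16, 20, 23 — 5 in total.

5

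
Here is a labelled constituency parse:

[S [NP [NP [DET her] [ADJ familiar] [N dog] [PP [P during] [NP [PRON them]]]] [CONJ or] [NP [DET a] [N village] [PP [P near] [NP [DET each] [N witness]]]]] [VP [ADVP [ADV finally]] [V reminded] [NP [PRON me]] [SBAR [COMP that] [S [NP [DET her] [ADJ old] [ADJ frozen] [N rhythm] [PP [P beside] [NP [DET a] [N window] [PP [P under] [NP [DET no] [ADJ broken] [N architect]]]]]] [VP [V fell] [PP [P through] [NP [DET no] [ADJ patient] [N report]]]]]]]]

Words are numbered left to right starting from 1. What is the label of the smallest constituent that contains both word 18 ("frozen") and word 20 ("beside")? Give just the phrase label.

NP

The smallest bracket enclosing both words is [NP her old frozen rhythm beside a window under no broken architect], so the label is NP.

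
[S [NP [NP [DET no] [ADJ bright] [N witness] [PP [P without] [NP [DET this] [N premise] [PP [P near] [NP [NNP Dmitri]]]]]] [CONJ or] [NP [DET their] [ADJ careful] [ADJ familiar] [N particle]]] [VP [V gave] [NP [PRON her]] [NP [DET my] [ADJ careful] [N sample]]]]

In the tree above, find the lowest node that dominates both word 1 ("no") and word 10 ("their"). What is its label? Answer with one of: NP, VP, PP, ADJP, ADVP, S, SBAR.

NP

The smallest bracket enclosing both words is [NP no bright witness without this premise near Dmitri or their careful familiar particle], so the label is NP.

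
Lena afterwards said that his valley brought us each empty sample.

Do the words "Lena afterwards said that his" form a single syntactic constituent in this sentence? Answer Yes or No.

No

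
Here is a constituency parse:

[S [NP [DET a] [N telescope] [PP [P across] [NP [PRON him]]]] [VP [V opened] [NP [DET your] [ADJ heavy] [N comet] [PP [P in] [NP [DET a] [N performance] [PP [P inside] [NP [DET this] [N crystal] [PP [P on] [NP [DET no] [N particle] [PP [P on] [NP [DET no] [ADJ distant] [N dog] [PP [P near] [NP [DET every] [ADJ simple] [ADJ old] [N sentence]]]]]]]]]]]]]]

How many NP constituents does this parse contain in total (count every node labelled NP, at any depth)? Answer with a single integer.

8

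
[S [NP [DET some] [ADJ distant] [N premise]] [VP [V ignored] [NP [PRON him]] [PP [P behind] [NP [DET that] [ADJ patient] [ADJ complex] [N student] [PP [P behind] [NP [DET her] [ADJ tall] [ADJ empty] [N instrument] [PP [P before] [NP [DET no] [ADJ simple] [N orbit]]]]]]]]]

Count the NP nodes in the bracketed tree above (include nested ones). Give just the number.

Listing each NP by its span: [NP some distant premise]; [NP him]; [NP that patient complex student behind her tall empty instrument before no simple orbit]; [NP her tall empty instrument before no simple orbit]; [NP no simple orbit] — that makes 5.

5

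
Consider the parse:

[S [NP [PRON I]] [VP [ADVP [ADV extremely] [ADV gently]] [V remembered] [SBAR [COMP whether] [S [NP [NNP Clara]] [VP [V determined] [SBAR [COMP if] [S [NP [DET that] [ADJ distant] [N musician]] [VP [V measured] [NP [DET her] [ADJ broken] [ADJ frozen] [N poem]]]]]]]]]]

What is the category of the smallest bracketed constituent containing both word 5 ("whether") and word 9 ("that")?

SBAR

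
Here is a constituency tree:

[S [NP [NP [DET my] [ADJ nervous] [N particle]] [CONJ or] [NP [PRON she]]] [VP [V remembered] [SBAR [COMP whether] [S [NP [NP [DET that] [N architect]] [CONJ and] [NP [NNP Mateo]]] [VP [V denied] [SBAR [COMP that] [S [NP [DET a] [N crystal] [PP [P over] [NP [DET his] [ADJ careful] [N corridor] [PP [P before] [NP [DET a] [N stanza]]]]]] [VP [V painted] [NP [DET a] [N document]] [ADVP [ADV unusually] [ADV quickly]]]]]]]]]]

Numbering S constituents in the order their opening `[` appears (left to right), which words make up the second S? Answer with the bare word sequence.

In left-to-right order the S constituents are "my nervous particle or she remembered whether that architect and Mateo denied that a crystal over his careful corridor before a stanza painted a document unusually quickly"; "that architect and Mateo denied that a crystal over his careful corridor before a stanza painted a document unusually quickly"; "a crystal over his careful corridor before a stanza painted a document unusually quickly". Number 2 is "that architect and Mateo denied that a crystal over his careful corridor before a stanza painted a document unusually quickly".

that architect and Mateo denied that a crystal over his careful corridor before a stanza painted a document unusually quickly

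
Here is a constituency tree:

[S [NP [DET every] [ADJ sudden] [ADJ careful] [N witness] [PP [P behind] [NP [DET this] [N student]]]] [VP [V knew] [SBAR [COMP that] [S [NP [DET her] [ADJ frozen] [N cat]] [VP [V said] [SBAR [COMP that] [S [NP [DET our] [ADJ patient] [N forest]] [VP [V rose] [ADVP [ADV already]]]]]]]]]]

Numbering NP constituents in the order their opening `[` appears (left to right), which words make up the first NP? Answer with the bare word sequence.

In left-to-right order the NP constituents are "every sudden careful witness behind this student"; "this student"; "her frozen cat"; "our patient forest". Number 1 is "every sudden careful witness behind this student".

every sudden careful witness behind this student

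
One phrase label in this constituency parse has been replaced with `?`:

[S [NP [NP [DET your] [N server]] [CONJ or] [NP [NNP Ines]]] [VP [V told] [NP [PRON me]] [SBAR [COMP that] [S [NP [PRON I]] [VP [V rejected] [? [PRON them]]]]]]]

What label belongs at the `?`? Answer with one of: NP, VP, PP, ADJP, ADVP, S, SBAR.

NP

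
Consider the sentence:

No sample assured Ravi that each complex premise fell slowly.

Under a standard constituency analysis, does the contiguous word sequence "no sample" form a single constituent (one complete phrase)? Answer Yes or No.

Yes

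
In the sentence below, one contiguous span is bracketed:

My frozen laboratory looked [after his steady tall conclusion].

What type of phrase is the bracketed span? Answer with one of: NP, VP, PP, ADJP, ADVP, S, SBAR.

PP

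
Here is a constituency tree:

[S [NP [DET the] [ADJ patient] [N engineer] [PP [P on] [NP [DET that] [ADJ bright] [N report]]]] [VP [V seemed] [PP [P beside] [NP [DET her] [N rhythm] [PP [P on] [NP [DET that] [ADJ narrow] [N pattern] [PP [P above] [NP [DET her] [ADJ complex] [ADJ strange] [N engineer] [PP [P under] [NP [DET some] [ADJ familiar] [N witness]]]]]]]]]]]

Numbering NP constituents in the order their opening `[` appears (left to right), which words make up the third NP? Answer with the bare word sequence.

Opening `[NP` markers occur at word positions 1, 5, 10, 13, 17, 22; the third of these opens the constituent [NP her rhythm on that narrow pattern above her complex strange engineer under some familiar witness].

her rhythm on that narrow pattern above her complex strange engineer under some familiar witness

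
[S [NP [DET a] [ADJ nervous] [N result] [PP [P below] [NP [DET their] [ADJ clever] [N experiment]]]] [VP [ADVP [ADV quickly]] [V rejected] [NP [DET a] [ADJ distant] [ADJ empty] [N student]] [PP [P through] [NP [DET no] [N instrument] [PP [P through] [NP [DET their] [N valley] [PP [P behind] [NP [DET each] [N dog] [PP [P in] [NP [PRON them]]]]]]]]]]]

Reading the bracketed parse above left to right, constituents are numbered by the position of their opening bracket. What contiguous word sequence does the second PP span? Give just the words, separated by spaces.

Opening `[PP` markers occur at word positions 4, 14, 17, 20, 23; the second of these opens the constituent [PP through no instrument through their valley behind each dog in them].

through no instrument through their valley behind each dog in them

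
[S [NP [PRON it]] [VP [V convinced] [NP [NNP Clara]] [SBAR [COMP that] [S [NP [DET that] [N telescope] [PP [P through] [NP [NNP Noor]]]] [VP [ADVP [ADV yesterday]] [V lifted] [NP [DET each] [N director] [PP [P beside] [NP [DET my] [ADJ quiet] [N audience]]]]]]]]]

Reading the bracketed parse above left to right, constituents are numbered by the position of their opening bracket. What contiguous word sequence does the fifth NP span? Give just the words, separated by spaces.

each director beside my quiet audience

Opening `[NP` markers occur at word positions 1, 3, 5, 8, 11, 14; the fifth of these opens the constituent [NP each director beside my quiet audience].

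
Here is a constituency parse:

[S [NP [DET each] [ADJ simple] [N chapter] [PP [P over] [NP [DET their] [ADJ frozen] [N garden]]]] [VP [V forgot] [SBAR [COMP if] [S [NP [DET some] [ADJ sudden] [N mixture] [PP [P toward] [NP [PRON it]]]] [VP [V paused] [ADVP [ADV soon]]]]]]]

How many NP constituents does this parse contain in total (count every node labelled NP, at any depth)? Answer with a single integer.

4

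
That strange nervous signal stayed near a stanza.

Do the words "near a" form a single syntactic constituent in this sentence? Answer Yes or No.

"near" belongs to the preposition "near" while "a" belongs to the noun phrase "a stanza"; a span that runs across that boundary is not a single phrase.

No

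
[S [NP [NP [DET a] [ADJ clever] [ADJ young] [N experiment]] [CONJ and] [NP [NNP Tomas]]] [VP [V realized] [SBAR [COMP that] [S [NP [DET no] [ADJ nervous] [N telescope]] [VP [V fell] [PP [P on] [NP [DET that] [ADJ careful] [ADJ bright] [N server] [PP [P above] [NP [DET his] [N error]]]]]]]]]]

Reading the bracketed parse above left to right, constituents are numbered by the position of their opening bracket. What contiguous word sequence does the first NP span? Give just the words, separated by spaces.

a clever young experiment and Tomas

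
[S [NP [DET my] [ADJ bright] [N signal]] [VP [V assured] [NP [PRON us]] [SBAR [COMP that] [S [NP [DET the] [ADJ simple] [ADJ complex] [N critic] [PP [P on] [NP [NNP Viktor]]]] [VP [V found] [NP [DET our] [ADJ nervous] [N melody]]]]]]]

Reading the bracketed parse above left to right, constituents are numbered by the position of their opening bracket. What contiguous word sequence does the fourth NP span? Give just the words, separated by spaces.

Viktor

In left-to-right order the NP constituents are "my bright signal"; "us"; "the simple complex critic on Viktor"; "Viktor"; "our nervous melody". Number 4 is "Viktor".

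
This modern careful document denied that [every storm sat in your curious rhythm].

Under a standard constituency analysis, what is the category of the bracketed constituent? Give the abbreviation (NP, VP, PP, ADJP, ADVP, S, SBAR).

The bracketed span "every storm sat in your curious rhythm" is headed by "sat", making it a clause (S).

S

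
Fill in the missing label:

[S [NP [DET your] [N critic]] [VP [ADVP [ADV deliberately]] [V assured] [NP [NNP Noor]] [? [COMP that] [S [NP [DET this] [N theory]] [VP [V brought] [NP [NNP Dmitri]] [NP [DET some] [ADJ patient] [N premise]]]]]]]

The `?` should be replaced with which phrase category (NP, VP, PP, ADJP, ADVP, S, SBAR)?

The `?` node immediately contains: COMP 'that', S. That is the internal structure of a subordinate clause, so the label is SBAR.

SBAR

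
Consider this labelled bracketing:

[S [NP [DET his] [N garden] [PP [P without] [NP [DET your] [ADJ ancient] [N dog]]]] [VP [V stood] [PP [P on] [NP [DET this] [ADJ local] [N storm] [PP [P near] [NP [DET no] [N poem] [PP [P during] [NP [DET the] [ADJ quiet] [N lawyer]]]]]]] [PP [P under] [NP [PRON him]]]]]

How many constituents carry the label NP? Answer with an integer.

6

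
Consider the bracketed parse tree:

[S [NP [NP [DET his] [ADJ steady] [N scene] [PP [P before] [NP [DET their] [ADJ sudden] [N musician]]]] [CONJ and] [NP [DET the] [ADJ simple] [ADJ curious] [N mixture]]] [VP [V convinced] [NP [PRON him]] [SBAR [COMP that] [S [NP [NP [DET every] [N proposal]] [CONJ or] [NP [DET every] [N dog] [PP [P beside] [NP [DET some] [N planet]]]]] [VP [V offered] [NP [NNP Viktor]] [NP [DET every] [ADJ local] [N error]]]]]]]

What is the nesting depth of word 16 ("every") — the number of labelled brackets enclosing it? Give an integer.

Counting open brackets not yet closed at "every": [S [VP [SBAR [S [NP [NP [DET = 7.

7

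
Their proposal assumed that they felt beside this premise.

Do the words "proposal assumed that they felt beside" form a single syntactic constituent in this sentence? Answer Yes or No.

No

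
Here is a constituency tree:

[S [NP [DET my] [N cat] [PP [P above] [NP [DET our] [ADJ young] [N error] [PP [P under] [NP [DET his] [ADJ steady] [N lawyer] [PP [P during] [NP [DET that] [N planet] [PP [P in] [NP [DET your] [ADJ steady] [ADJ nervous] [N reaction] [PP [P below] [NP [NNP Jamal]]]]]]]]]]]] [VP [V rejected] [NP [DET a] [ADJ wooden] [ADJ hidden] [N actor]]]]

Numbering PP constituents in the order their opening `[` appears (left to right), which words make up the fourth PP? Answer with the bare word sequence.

Opening `[PP` markers occur at word positions 3, 7, 11, 14, 19; the fourth of these opens the constituent [PP in your steady nervous reaction below Jamal].

in your steady nervous reaction below Jamal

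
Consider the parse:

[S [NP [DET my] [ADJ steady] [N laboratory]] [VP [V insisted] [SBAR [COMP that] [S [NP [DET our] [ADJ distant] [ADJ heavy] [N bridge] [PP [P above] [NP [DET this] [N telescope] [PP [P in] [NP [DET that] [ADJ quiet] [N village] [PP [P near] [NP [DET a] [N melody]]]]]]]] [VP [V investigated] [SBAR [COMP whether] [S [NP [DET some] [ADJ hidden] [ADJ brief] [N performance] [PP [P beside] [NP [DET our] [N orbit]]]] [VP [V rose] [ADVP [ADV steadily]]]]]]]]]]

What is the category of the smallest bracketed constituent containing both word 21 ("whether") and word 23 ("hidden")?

SBAR

Both words fall inside [SBAR whether some hidden brief performance beside our orbit rose steadily] (words 21–30), and no smaller constituent contains them both. Label: SBAR.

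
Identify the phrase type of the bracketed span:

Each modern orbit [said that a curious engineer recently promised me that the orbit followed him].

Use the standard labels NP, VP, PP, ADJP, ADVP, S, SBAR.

VP

The bracketed span "said that a curious engineer recently promised me that the orbit followed him" is headed by "said", making it a verb phrase (VP).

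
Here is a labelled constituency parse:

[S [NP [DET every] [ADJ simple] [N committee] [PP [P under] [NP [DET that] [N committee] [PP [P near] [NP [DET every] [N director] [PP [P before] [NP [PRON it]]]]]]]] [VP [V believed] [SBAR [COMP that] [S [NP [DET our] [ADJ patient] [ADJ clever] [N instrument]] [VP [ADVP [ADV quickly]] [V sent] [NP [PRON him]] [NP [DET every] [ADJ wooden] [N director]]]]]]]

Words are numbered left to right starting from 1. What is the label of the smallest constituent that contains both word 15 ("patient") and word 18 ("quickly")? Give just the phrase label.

Word 15 lies under S → VP → SBAR → S → NP → ADJ; word 18 lies under S → VP → SBAR → S → VP → ADVP → ADV. The lowest shared node is the S.

S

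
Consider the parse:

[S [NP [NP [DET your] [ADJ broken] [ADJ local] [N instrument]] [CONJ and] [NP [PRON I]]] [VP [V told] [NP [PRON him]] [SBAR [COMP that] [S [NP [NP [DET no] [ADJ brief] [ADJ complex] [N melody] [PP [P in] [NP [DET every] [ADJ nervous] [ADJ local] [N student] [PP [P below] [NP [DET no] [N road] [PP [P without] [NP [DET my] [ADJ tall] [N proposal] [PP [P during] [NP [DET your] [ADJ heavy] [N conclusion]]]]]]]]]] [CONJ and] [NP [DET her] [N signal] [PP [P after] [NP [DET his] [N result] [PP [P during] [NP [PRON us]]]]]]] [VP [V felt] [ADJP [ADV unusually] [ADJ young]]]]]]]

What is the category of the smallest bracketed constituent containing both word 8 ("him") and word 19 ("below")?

The smallest bracket enclosing both words is [VP told him that no brief complex melody in every nervous local student below no road without my tall proposal during your heavy conclusion and her signal after his result during us felt unusually young], so the label is VP.

VP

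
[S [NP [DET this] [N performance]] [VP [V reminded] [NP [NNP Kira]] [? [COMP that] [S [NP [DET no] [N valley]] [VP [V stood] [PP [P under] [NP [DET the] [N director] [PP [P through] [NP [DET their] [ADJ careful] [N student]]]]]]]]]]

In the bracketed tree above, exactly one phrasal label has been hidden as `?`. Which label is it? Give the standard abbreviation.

SBAR

A constituent whose immediate children are COMP 'that', S is a subordinate clause: SBAR.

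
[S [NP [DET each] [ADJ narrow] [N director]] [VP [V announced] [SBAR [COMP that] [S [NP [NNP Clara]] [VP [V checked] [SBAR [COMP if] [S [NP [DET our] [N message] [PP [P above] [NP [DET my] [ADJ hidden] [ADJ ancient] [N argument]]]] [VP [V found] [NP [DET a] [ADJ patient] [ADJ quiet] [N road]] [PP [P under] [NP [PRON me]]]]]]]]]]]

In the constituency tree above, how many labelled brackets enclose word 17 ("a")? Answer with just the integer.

Counting open brackets not yet closed at "a": [S [VP [SBAR [S [VP [SBAR [S [VP [NP [DET = 10.

10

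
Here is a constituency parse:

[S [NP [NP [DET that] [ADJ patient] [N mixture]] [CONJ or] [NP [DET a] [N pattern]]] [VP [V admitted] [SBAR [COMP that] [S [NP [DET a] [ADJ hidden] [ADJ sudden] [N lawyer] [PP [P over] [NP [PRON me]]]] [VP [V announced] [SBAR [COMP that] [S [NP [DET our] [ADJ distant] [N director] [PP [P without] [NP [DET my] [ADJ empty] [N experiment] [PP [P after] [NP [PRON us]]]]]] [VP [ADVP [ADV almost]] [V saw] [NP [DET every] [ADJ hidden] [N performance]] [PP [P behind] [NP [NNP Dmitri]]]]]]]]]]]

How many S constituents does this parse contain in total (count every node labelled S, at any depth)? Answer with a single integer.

3

Listing each S by its span: [S that patient mixture or a pattern admitted that a hidden sudden lawyer over me announced that our distant director without my empty experiment after us almost saw every hidden performance behind Dmitri]; [S a hidden sudden lawyer over me announced that our distant director without my empty experiment after us almost saw every hidden performance behind Dmitri]; [S our distant director without my empty experiment after us almost saw every hidden performance behind Dmitri] — that makes 3.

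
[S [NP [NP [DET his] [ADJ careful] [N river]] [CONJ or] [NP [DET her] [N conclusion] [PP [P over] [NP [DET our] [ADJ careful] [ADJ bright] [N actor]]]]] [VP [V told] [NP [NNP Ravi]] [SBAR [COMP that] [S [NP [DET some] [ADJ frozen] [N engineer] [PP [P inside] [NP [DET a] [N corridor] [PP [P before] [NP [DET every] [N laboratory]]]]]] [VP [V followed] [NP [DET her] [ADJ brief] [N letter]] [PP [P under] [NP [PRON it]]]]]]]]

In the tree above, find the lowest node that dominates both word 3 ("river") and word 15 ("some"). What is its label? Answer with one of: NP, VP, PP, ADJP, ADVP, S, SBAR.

S

Both words fall inside [S his careful river or her conclusion over our careful bright actor told Ravi that some frozen engineer inside a corridor before every laboratory followed her brief letter under it] (words 1–29), and no smaller constituent contains them both. Label: S.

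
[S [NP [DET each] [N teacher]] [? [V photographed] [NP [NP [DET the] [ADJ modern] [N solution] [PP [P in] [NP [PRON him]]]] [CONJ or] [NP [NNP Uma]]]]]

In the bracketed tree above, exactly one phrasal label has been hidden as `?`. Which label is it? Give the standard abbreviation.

VP

A constituent whose immediate children are V 'photographed', NP is a verb phrase: VP.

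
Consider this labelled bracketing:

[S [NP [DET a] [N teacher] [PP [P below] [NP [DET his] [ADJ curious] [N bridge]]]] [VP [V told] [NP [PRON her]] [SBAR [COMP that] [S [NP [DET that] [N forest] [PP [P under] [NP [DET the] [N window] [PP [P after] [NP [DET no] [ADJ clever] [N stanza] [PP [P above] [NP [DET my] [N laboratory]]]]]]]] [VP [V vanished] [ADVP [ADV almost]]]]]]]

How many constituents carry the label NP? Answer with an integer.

7

The NP constituents are: [NP a teacher below his curious bridge]; [NP his curious bridge]; [NP her]; [NP that forest under the window after no clever stanza above my laboratory]; [NP the window after no clever stanza above my laboratory]; [NP no clever stanza above my laboratory] …. Total: 7.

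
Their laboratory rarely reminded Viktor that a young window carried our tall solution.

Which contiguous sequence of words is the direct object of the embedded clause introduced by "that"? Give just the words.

"carried" heads the VP of the embedded clause introduced by "that", and "our tall solution" is its direct object.

our tall solution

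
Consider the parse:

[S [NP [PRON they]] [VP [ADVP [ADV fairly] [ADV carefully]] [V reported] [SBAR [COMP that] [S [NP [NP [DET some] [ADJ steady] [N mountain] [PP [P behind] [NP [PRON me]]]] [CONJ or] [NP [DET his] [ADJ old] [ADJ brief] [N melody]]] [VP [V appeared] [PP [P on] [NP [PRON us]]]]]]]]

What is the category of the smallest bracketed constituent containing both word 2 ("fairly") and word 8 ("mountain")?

VP

Both words fall inside [VP fairly carefully reported that some steady mountain behind me or his old brief melody appeared on us] (words 2–18), and no smaller constituent contains them both. Label: VP.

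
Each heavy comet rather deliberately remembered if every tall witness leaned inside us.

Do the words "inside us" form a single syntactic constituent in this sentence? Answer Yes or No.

Yes

The sequence corresponds to a single PP node — the prepositional phrase "inside us".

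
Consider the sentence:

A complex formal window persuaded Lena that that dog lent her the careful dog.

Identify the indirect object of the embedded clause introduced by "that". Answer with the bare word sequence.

her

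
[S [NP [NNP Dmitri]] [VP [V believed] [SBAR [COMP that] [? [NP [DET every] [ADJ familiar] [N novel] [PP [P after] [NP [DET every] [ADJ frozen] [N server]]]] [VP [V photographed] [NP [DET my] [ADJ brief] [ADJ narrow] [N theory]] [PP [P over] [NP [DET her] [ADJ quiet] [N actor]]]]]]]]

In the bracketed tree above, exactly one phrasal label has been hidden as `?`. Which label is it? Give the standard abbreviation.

S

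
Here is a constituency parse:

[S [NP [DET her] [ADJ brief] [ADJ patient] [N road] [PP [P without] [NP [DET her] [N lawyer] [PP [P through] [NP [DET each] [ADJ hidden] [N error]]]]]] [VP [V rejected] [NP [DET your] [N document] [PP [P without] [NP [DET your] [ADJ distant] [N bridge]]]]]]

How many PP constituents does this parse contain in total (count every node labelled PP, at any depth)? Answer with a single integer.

3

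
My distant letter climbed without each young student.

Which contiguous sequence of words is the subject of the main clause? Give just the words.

my distant letter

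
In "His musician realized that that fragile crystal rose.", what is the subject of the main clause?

In the main clause the verb is "realized"; the NP preceding it, "his musician", is the subject.

his musician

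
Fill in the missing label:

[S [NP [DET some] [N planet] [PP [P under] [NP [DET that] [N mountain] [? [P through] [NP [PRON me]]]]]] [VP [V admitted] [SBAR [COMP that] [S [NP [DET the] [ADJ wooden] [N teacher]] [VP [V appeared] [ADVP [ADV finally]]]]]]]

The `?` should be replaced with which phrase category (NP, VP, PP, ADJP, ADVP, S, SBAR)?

PP

A constituent whose immediate children are P 'through', NP is a prepositional phrase: PP.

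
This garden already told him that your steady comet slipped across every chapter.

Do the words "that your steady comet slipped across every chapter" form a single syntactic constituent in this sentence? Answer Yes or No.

These words form the whole subordinate clause headed by "that", so yes — one constituent.

Yes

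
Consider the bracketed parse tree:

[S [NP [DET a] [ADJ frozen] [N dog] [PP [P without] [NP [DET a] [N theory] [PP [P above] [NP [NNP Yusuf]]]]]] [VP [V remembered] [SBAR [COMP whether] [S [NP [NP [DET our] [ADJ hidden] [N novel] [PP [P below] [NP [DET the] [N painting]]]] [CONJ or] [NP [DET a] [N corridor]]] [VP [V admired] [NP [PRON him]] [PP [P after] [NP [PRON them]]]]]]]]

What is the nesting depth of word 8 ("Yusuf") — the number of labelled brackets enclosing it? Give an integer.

The word sits inside NNP, which is inside NP, inside PP, inside NP, inside PP, inside NP, inside S — 7 brackets in all.

7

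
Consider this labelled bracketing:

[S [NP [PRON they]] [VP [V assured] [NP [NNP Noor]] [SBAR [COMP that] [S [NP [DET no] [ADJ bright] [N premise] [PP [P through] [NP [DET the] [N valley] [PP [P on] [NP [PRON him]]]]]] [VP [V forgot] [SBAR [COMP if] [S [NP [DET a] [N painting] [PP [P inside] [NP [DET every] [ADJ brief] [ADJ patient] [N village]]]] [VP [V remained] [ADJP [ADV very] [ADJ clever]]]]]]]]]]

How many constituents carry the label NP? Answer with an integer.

7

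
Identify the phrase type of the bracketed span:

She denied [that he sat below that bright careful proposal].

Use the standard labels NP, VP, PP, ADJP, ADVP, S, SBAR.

The span is built around the complementizer "that" — a subordinate clause (SBAR).

SBAR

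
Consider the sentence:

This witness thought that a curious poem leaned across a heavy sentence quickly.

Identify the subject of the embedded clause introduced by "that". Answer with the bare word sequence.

In the embedded clause introduced by "that" the verb is "leaned"; the NP preceding it, "a curious poem", is the subject.

a curious poem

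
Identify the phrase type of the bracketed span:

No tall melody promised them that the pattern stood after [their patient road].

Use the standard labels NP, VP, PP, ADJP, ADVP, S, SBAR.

NP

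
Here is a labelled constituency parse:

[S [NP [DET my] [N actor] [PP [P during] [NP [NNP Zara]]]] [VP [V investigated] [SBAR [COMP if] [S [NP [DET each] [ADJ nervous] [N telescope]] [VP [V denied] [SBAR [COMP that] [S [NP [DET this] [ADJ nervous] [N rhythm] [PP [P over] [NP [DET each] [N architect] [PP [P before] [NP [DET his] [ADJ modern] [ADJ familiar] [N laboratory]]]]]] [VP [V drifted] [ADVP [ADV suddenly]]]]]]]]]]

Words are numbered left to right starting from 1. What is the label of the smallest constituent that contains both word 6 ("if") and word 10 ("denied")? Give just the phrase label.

Both words fall inside [SBAR if each nervous telescope denied that this nervous rhythm over each architect before his modern familiar laboratory drifted suddenly] (words 6–24), and no smaller constituent contains them both. Label: SBAR.

SBAR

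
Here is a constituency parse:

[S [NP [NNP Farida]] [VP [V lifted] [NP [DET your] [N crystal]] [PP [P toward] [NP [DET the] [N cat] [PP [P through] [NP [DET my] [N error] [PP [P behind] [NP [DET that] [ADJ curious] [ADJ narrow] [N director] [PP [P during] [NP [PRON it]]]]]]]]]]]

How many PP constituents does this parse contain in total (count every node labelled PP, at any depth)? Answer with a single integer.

Scanning left to right, an opening `[PP` appears at word positions 5, 8, 11, 16 — 4 in total.

4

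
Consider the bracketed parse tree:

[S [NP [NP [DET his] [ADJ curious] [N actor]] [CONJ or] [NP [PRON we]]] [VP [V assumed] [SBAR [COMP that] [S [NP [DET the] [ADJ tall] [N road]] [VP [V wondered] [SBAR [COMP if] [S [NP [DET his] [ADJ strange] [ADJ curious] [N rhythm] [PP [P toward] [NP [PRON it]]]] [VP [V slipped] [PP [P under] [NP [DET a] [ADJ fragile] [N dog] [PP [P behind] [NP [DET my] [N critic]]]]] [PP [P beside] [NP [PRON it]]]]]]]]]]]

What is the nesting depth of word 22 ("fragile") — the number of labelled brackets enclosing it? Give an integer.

Path from the root down to the word: S → VP → SBAR → S → VP → SBAR → S → VP → PP → NP → ADJ. That is 11 enclosing brackets.

11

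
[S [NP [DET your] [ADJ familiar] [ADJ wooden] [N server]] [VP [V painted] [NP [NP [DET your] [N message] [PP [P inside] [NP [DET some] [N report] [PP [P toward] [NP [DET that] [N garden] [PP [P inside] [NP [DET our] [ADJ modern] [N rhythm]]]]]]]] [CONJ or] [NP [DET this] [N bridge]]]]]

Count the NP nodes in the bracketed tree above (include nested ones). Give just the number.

7

Scanning left to right, an opening `[NP` appears at word positions 1, 6, 6, 9, 12, 15, 19 — 7 in total.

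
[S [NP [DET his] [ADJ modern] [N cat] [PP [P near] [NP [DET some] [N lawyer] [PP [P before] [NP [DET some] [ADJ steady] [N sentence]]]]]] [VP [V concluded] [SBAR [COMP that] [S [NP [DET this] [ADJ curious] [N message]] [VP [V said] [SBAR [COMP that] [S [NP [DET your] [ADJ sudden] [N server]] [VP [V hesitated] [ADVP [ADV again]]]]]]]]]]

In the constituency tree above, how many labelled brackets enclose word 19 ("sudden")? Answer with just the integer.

9

Path from the root down to the word: S → VP → SBAR → S → VP → SBAR → S → NP → ADJ. That is 9 enclosing brackets.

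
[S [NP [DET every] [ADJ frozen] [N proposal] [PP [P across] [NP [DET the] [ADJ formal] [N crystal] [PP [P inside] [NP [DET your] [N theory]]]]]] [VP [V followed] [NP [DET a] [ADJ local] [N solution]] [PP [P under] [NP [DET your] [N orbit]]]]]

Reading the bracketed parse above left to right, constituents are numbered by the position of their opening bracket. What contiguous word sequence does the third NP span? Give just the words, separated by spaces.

your theory

Opening `[NP` markers occur at word positions 1, 5, 9, 12, 16; the third of these opens the constituent [NP your theory].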